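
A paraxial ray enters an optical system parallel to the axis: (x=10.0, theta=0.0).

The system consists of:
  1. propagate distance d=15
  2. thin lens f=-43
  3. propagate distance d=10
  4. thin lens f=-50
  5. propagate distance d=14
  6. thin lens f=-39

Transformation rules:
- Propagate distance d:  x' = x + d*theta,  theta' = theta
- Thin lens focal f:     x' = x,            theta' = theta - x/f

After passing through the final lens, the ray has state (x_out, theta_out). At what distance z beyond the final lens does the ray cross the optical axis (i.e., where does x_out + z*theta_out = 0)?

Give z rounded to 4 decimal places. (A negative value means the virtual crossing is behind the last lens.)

Initial: x=10.0000 theta=0.0000
After 1 (propagate distance d=15): x=10.0000 theta=0.0000
After 2 (thin lens f=-43): x=10.0000 theta=10/43 (≈0.2326)
After 3 (propagate distance d=10): x=530/43 (≈12.3256) theta=10/43 (≈0.2326)
After 4 (thin lens f=-50): x=530/43 (≈12.3256) theta=103/215 (≈0.4791)
After 5 (propagate distance d=14): x=4092/215 (≈19.0326) theta=103/215 (≈0.4791)
After 6 (thin lens f=-39): x=4092/215 (≈19.0326) theta=2703/2795 (≈0.9671)
z_focus = -x_out/theta_out = -(4092/215)/(2703/2795) = -17732/901 ≈ -19.6804
Rounded to 4 decimal places: z = -19.6804

Answer: -19.6804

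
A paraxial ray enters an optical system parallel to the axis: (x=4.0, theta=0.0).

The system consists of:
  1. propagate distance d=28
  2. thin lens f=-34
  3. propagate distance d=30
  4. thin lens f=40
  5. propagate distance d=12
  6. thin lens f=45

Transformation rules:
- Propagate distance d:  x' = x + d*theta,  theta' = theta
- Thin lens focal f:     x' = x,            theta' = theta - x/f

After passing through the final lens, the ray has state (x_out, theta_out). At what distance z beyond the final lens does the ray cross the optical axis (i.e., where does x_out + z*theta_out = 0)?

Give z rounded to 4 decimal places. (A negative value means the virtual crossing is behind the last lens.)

Initial: x=4.0000 theta=0.0000
After 1 (propagate distance d=28): x=4.0000 theta=0.0000
After 2 (thin lens f=-34): x=4.0000 theta=2/17 (≈0.1176)
After 3 (propagate distance d=30): x=128/17 (≈7.5294) theta=2/17 (≈0.1176)
After 4 (thin lens f=40): x=128/17 (≈7.5294) theta=-6/85 (≈-0.0706)
After 5 (propagate distance d=12): x=568/85 (≈6.6824) theta=-6/85 (≈-0.0706)
After 6 (thin lens f=45): x=568/85 (≈6.6824) theta=-838/3825 (≈-0.2191)
z_focus = -x_out/theta_out = -(568/85)/(-838/3825) = 12780/419 ≈ 30.5012
Rounded to 4 decimal places: z = 30.5012

Answer: 30.5012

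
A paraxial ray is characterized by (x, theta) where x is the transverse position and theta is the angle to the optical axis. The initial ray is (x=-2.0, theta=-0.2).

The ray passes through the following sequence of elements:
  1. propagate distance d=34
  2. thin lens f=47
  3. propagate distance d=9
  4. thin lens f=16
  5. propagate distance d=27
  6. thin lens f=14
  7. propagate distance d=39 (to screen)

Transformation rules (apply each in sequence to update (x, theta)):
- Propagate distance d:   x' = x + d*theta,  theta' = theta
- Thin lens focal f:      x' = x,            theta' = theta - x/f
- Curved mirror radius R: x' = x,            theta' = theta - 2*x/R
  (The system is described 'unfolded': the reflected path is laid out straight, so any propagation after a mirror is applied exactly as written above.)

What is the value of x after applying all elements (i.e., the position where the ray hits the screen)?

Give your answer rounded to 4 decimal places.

Answer: 10.9031

Derivation:
Initial: x=-2.0000 theta=-0.2000
After 1 (propagate distance d=34): x=-8.8000 theta=-0.2000
After 2 (thin lens f=47): x=-8.8000 theta=-3/235 (≈-0.0128)
After 3 (propagate distance d=9): x=-419/47 (≈-8.9149) theta=-3/235 (≈-0.0128)
After 4 (thin lens f=16): x=-419/47 (≈-8.9149) theta=2047/3760 (≈0.5444)
After 5 (propagate distance d=27): x=21749/3760 (≈5.7843) theta=2047/3760 (≈0.5444)
After 6 (thin lens f=14): x=21749/3760 (≈5.7843) theta=21/160 (≈0.1313)
After 7 (propagate distance d=39 (to screen)): x=81991/7520 (≈10.9031) theta=21/160 (≈0.1313)
Rounded to 4 decimal places: x = 10.9031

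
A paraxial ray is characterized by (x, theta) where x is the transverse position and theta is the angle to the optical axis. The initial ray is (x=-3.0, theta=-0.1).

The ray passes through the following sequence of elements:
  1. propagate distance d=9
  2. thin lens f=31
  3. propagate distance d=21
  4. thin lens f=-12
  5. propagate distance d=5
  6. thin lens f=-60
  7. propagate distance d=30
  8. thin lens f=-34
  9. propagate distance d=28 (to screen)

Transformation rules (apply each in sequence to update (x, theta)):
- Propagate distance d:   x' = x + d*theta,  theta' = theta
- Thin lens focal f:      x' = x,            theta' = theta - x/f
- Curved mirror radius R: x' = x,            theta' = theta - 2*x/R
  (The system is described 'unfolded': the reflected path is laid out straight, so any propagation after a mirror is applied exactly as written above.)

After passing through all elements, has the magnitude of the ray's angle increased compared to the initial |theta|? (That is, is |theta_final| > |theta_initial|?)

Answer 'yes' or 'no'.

Initial: x=-3.0000 theta=-0.1000
After 1 (propagate distance d=9): x=-3.9000 theta=-0.1000
After 2 (thin lens f=31): x=-3.9000 theta=4/155 (≈0.0258)
After 3 (propagate distance d=21): x=-1041/310 (≈-3.3581) theta=4/155 (≈0.0258)
After 4 (thin lens f=-12): x=-1041/310 (≈-3.3581) theta=-63/248 (≈-0.2540)
After 5 (propagate distance d=5): x=-5739/1240 (≈-4.6282) theta=-63/248 (≈-0.2540)
After 6 (thin lens f=-60): x=-5739/1240 (≈-4.6282) theta=-8213/24800 (≈-0.3312)
After 7 (propagate distance d=30): x=-36117/2480 (≈-14.5633) theta=-8213/24800 (≈-0.3312)
After 8 (thin lens f=-34): x=-36117/2480 (≈-14.5633) theta=-160103/210800 (≈-0.7595)
After 9 (propagate distance d=28 (to screen)): x=-7552829/210800 (≈-35.8294) theta=-160103/210800 (≈-0.7595)
|theta_initial|=0.1000 |theta_final|=160103/210800 (≈0.7595) -> increased

Answer: yes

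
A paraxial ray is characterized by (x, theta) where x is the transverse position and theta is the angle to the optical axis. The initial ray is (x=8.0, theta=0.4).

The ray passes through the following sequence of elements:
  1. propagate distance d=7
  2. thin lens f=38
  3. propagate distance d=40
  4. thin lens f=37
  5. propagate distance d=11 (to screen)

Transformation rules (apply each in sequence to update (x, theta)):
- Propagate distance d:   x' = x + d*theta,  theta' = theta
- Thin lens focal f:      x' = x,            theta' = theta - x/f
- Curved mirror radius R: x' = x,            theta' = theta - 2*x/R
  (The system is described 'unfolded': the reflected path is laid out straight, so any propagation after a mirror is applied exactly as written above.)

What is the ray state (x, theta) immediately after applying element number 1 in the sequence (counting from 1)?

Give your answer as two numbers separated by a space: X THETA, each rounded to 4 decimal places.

Answer: 10.8000 0.4000

Derivation:
Initial: x=8.0000 theta=0.4000
After 1 (propagate distance d=7): x=10.8000 theta=0.4000
Rounded to 4 decimal places: x = 10.8000, theta = 0.4000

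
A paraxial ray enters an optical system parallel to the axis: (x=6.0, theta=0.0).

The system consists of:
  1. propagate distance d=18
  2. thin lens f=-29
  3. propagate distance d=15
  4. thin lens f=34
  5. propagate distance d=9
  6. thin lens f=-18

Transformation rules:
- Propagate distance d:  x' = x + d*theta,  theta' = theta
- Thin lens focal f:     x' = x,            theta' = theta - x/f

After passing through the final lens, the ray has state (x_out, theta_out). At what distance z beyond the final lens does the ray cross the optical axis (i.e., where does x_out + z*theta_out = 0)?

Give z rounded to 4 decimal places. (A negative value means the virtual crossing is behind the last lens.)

Initial: x=6.0000 theta=0.0000
After 1 (propagate distance d=18): x=6.0000 theta=0.0000
After 2 (thin lens f=-29): x=6.0000 theta=6/29 (≈0.2069)
After 3 (propagate distance d=15): x=264/29 (≈9.1034) theta=6/29 (≈0.2069)
After 4 (thin lens f=34): x=264/29 (≈9.1034) theta=-30/493 (≈-0.0609)
After 5 (propagate distance d=9): x=4218/493 (≈8.5558) theta=-30/493 (≈-0.0609)
After 6 (thin lens f=-18): x=4218/493 (≈8.5558) theta=613/1479 (≈0.4145)
z_focus = -x_out/theta_out = -(4218/493)/(613/1479) = -12654/613 ≈ -20.6427
Rounded to 4 decimal places: z = -20.6427

Answer: -20.6427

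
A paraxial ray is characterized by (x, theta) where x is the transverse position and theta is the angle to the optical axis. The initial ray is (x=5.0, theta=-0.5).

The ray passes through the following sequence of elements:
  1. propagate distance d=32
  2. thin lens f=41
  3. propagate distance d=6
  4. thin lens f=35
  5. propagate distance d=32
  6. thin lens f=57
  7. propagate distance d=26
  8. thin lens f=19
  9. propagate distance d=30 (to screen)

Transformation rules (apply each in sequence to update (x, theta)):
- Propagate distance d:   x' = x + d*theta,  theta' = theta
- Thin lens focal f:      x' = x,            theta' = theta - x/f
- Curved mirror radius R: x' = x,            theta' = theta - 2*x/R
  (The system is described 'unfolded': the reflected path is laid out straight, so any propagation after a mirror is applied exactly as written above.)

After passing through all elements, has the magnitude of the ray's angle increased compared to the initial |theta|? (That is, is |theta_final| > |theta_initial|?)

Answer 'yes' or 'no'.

Answer: no

Derivation:
Initial: x=5.0000 theta=-0.5000
After 1 (propagate distance d=32): x=-11.0000 theta=-0.5000
After 2 (thin lens f=41): x=-11.0000 theta=-19/82 (≈-0.2317)
After 3 (propagate distance d=6): x=-508/41 (≈-12.3902) theta=-19/82 (≈-0.2317)
After 4 (thin lens f=35): x=-508/41 (≈-12.3902) theta=351/2870 (≈0.1223)
After 5 (propagate distance d=32): x=-12164/1435 (≈-8.4767) theta=351/2870 (≈0.1223)
After 6 (thin lens f=57): x=-12164/1435 (≈-8.4767) theta=8867/32718 (≈0.2710)
After 7 (propagate distance d=26): x=-116993/81795 (≈-1.4303) theta=8867/32718 (≈0.2710)
After 8 (thin lens f=19): x=-116993/81795 (≈-1.4303) theta=1076351/3108210 (≈0.3463)
After 9 (propagate distance d=30 (to screen)): x=1988914/222015 (≈8.9585) theta=1076351/3108210 (≈0.3463)
|theta_initial|=0.5000 |theta_final|=1076351/3108210 (≈0.3463) -> not increased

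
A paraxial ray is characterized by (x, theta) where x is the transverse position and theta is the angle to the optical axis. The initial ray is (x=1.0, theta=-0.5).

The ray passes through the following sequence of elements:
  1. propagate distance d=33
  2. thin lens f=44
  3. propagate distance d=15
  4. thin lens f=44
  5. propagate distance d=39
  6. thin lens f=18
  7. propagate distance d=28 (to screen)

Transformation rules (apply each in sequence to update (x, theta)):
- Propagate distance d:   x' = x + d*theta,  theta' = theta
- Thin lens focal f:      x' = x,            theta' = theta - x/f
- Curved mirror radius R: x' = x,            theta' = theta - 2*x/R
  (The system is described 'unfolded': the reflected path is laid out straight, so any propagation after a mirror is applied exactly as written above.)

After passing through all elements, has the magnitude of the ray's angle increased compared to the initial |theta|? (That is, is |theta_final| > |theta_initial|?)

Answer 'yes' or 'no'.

Initial: x=1.0000 theta=-0.5000
After 1 (propagate distance d=33): x=-15.5000 theta=-0.5000
After 2 (thin lens f=44): x=-15.5000 theta=-13/88 (≈-0.1477)
After 3 (propagate distance d=15): x=-1559/88 (≈-17.7159) theta=-13/88 (≈-0.1477)
After 4 (thin lens f=44): x=-1559/88 (≈-17.7159) theta=987/3872 (≈0.2549)
After 5 (propagate distance d=39): x=-30103/3872 (≈-7.7745) theta=987/3872 (≈0.2549)
After 6 (thin lens f=18): x=-30103/3872 (≈-7.7745) theta=47869/69696 (≈0.6868)
After 7 (propagate distance d=28 (to screen)): x=399239/34848 (≈11.4566) theta=47869/69696 (≈0.6868)
|theta_initial|=0.5000 |theta_final|=47869/69696 (≈0.6868) -> increased

Answer: yes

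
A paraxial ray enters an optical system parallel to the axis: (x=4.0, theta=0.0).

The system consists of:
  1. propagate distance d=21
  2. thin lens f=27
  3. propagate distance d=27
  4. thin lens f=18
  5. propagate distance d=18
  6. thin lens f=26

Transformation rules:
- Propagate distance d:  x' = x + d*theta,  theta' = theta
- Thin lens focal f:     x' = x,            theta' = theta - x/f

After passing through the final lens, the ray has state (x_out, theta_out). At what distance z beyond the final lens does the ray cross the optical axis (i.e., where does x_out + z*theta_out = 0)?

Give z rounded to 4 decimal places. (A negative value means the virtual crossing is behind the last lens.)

Initial: x=4.0000 theta=0.0000
After 1 (propagate distance d=21): x=4.0000 theta=0.0000
After 2 (thin lens f=27): x=4.0000 theta=-4/27 (≈-0.1481)
After 3 (propagate distance d=27): x=0.0000 theta=-4/27 (≈-0.1481)
After 4 (thin lens f=18): x=0.0000 theta=-4/27 (≈-0.1481)
After 5 (propagate distance d=18): x=-8/3 (≈-2.6667) theta=-4/27 (≈-0.1481)
After 6 (thin lens f=26): x=-8/3 (≈-2.6667) theta=-16/351 (≈-0.0456)
z_focus = -x_out/theta_out = -(-8/3)/(-16/351) = -58.5000
Rounded to 4 decimal places: z = -58.5000

Answer: -58.5000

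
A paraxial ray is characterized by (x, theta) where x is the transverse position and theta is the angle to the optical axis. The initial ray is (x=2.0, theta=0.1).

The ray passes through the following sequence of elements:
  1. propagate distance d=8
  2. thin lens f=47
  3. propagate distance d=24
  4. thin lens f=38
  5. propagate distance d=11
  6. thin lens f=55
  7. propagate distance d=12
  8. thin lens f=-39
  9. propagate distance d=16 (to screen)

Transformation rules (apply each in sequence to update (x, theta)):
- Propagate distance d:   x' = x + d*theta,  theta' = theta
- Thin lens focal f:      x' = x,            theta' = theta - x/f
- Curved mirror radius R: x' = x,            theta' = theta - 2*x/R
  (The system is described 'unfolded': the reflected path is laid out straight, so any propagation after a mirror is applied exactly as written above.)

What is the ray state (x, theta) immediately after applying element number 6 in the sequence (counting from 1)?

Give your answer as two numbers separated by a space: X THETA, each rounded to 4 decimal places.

Initial: x=2.0000 theta=0.1000
After 1 (propagate distance d=8): x=2.8000 theta=0.1000
After 2 (thin lens f=47): x=2.8000 theta=19/470 (≈0.0404)
After 3 (propagate distance d=24): x=886/235 (≈3.7702) theta=19/470 (≈0.0404)
After 4 (thin lens f=38): x=886/235 (≈3.7702) theta=-105/1786 (≈-0.0588)
After 5 (propagate distance d=11): x=27893/8930 (≈3.1235) theta=-105/1786 (≈-0.0588)
After 6 (thin lens f=55): x=27893/8930 (≈3.1235) theta=-28384/245575 (≈-0.1156)
Rounded to 4 decimal places: x = 3.1235, theta = -0.1156

Answer: 3.1235 -0.1156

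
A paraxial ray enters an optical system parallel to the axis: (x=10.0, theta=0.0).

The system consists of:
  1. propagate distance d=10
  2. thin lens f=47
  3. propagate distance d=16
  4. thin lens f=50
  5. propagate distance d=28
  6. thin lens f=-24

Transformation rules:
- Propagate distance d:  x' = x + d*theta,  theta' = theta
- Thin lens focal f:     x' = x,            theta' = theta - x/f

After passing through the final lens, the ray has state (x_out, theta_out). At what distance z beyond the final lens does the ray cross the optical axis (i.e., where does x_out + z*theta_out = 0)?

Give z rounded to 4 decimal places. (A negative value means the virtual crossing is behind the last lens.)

Initial: x=10.0000 theta=0.0000
After 1 (propagate distance d=10): x=10.0000 theta=0.0000
After 2 (thin lens f=47): x=10.0000 theta=-10/47 (≈-0.2128)
After 3 (propagate distance d=16): x=310/47 (≈6.5957) theta=-10/47 (≈-0.2128)
After 4 (thin lens f=50): x=310/47 (≈6.5957) theta=-81/235 (≈-0.3447)
After 5 (propagate distance d=28): x=-718/235 (≈-3.0553) theta=-81/235 (≈-0.3447)
After 6 (thin lens f=-24): x=-718/235 (≈-3.0553) theta=-1331/2820 (≈-0.4720)
z_focus = -x_out/theta_out = -(-718/235)/(-1331/2820) = -8616/1331 ≈ -6.4733
Rounded to 4 decimal places: z = -6.4733

Answer: -6.4733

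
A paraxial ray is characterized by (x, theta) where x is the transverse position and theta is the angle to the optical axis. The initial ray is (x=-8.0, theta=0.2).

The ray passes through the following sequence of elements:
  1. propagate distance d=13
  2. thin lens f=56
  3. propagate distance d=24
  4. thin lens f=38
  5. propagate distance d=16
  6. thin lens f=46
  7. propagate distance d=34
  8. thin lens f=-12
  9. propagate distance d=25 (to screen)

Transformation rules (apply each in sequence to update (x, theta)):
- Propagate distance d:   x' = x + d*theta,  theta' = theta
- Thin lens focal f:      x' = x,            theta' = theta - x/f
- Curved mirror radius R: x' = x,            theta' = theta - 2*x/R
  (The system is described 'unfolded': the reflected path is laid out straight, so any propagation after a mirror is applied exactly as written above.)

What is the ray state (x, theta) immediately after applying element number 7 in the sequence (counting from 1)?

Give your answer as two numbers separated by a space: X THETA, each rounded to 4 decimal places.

Initial: x=-8.0000 theta=0.2000
After 1 (propagate distance d=13): x=-5.4000 theta=0.2000
After 2 (thin lens f=56): x=-5.4000 theta=83/280 (≈0.2964)
After 3 (propagate distance d=24): x=12/7 (≈1.7143) theta=83/280 (≈0.2964)
After 4 (thin lens f=38): x=12/7 (≈1.7143) theta=191/760 (≈0.2513)
After 5 (propagate distance d=16): x=3814/665 (≈5.7353) theta=191/760 (≈0.2513)
After 6 (thin lens f=46): x=3814/665 (≈5.7353) theta=3099/24472 (≈0.1266)
After 7 (propagate distance d=34): x=614303/61180 (≈10.0409) theta=3099/24472 (≈0.1266)
Rounded to 4 decimal places: x = 10.0409, theta = 0.1266

Answer: 10.0409 0.1266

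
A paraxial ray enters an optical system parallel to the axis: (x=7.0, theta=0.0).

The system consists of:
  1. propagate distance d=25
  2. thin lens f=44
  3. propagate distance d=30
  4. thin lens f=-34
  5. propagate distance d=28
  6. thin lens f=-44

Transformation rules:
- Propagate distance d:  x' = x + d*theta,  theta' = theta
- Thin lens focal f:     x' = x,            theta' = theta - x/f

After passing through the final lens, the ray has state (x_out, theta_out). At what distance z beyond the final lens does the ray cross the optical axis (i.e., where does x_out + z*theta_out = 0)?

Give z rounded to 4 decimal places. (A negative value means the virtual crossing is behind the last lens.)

Initial: x=7.0000 theta=0.0000
After 1 (propagate distance d=25): x=7.0000 theta=0.0000
After 2 (thin lens f=44): x=7.0000 theta=-7/44 (≈-0.1591)
After 3 (propagate distance d=30): x=49/22 (≈2.2273) theta=-7/44 (≈-0.1591)
After 4 (thin lens f=-34): x=49/22 (≈2.2273) theta=-35/374 (≈-0.0936)
After 5 (propagate distance d=28): x=-147/374 (≈-0.3930) theta=-35/374 (≈-0.0936)
After 6 (thin lens f=-44): x=-147/374 (≈-0.3930) theta=-1687/16456 (≈-0.1025)
z_focus = -x_out/theta_out = -(-147/374)/(-1687/16456) = -924/241 ≈ -3.8340
Rounded to 4 decimal places: z = -3.8340

Answer: -3.8340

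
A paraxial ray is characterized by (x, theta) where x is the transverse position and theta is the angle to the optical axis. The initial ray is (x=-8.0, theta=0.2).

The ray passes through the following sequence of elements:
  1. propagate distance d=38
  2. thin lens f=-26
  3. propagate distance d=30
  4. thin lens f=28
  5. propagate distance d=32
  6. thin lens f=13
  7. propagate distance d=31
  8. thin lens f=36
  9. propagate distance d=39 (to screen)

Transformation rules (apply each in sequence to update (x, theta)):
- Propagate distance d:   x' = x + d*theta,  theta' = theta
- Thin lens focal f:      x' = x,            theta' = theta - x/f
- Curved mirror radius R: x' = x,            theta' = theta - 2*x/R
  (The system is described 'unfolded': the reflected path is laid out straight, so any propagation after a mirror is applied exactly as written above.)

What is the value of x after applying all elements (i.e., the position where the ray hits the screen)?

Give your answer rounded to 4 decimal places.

Initial: x=-8.0000 theta=0.2000
After 1 (propagate distance d=38): x=-0.4000 theta=0.2000
After 2 (thin lens f=-26): x=-0.4000 theta=12/65 (≈0.1846)
After 3 (propagate distance d=30): x=334/65 (≈5.1385) theta=12/65 (≈0.1846)
After 4 (thin lens f=28): x=334/65 (≈5.1385) theta=1/910 (≈0.0011)
After 5 (propagate distance d=32): x=2354/455 (≈5.1736) theta=1/910 (≈0.0011)
After 6 (thin lens f=13): x=2354/455 (≈5.1736) theta=-939/2366 (≈-0.3969)
After 7 (propagate distance d=31): x=-84341/11830 (≈-7.1294) theta=-939/2366 (≈-0.3969)
After 8 (thin lens f=36): x=-84341/11830 (≈-7.1294) theta=-12097/60840 (≈-0.1988)
After 9 (propagate distance d=39 (to screen)): x=-2112919/141960 (≈-14.8839) theta=-12097/60840 (≈-0.1988)
Rounded to 4 decimal places: x = -14.8839

Answer: -14.8839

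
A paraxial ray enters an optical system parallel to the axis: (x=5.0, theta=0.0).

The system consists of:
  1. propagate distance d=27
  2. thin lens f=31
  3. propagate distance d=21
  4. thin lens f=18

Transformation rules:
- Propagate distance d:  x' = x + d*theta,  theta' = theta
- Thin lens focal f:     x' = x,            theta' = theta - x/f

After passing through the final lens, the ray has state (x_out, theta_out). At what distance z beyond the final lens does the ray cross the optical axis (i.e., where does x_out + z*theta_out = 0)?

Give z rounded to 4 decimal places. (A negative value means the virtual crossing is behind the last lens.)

Initial: x=5.0000 theta=0.0000
After 1 (propagate distance d=27): x=5.0000 theta=0.0000
After 2 (thin lens f=31): x=5.0000 theta=-5/31 (≈-0.1613)
After 3 (propagate distance d=21): x=50/31 (≈1.6129) theta=-5/31 (≈-0.1613)
After 4 (thin lens f=18): x=50/31 (≈1.6129) theta=-70/279 (≈-0.2509)
z_focus = -x_out/theta_out = -(50/31)/(-70/279) = 45/7 ≈ 6.4286
Rounded to 4 decimal places: z = 6.4286

Answer: 6.4286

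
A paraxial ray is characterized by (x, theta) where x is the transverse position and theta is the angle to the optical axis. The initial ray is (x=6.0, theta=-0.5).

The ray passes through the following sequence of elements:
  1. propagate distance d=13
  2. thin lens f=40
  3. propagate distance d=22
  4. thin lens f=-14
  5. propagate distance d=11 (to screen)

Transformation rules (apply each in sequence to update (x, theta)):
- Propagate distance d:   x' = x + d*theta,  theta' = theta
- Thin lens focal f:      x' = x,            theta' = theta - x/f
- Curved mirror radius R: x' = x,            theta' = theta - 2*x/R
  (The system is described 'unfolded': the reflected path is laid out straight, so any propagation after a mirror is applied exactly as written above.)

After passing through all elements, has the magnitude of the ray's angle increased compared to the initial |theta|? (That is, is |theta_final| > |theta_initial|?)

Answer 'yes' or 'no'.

Initial: x=6.0000 theta=-0.5000
After 1 (propagate distance d=13): x=-0.5000 theta=-0.5000
After 2 (thin lens f=40): x=-0.5000 theta=-0.4875
After 3 (propagate distance d=22): x=-11.2250 theta=-0.4875
After 4 (thin lens f=-14): x=-11.2250 theta=-361/280 (≈-1.2893)
After 5 (propagate distance d=11 (to screen)): x=-3557/140 (≈-25.4071) theta=-361/280 (≈-1.2893)
|theta_initial|=0.5000 |theta_final|=361/280 (≈1.2893) -> increased

Answer: yes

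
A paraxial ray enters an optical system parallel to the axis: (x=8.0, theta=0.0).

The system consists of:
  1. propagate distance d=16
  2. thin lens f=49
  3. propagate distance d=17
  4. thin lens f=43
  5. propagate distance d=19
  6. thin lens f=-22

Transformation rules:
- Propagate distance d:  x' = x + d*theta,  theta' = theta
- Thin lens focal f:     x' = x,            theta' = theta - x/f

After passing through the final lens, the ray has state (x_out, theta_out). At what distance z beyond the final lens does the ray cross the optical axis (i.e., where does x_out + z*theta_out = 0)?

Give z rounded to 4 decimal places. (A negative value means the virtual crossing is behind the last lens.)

Answer: -0.6345

Derivation:
Initial: x=8.0000 theta=0.0000
After 1 (propagate distance d=16): x=8.0000 theta=0.0000
After 2 (thin lens f=49): x=8.0000 theta=-8/49 (≈-0.1633)
After 3 (propagate distance d=17): x=256/49 (≈5.2245) theta=-8/49 (≈-0.1633)
After 4 (thin lens f=43): x=256/49 (≈5.2245) theta=-600/2107 (≈-0.2848)
After 5 (propagate distance d=19): x=-8/43 (≈-0.1860) theta=-600/2107 (≈-0.2848)
After 6 (thin lens f=-22): x=-8/43 (≈-0.1860) theta=-6796/23177 (≈-0.2932)
z_focus = -x_out/theta_out = -(-8/43)/(-6796/23177) = -1078/1699 ≈ -0.6345
Rounded to 4 decimal places: z = -0.6345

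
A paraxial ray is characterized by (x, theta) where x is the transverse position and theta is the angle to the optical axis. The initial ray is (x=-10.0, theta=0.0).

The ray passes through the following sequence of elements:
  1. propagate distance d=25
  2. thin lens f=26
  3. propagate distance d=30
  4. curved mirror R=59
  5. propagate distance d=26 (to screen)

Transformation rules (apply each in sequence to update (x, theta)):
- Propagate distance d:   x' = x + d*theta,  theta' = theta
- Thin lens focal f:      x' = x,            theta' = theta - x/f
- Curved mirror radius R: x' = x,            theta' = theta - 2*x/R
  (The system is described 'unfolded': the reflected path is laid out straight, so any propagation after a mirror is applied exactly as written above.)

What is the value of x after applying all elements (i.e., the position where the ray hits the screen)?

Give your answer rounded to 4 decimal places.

Initial: x=-10.0000 theta=0.0000
After 1 (propagate distance d=25): x=-10.0000 theta=0.0000
After 2 (thin lens f=26): x=-10.0000 theta=5/13 (≈0.3846)
After 3 (propagate distance d=30): x=20/13 (≈1.5385) theta=5/13 (≈0.3846)
After 4 (curved mirror R=59): x=20/13 (≈1.5385) theta=255/767 (≈0.3325)
After 5 (propagate distance d=26 (to screen)): x=7810/767 (≈10.1825) theta=255/767 (≈0.3325)
Rounded to 4 decimal places: x = 10.1825

Answer: 10.1825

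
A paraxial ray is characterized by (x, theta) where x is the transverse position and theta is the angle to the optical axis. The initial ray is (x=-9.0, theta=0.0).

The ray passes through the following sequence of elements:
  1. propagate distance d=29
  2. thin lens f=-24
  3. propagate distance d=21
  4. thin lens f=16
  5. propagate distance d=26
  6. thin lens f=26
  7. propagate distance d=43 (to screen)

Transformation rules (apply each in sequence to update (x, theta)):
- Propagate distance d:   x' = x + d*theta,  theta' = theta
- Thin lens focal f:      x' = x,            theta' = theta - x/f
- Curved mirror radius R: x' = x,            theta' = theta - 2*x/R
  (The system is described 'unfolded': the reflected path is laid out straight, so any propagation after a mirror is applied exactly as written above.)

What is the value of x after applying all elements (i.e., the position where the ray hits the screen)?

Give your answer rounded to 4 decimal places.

Answer: 28.7055

Derivation:
Initial: x=-9.0000 theta=0.0000
After 1 (propagate distance d=29): x=-9.0000 theta=0.0000
After 2 (thin lens f=-24): x=-9.0000 theta=-0.3750
After 3 (propagate distance d=21): x=-16.8750 theta=-0.3750
After 4 (thin lens f=16): x=-16.8750 theta=87/128 (≈0.6797)
After 5 (propagate distance d=26): x=51/64 (≈0.7969) theta=87/128 (≈0.6797)
After 6 (thin lens f=26): x=51/64 (≈0.7969) theta=135/208 (≈0.6490)
After 7 (propagate distance d=43 (to screen)): x=23883/832 (≈28.7055) theta=135/208 (≈0.6490)
Rounded to 4 decimal places: x = 28.7055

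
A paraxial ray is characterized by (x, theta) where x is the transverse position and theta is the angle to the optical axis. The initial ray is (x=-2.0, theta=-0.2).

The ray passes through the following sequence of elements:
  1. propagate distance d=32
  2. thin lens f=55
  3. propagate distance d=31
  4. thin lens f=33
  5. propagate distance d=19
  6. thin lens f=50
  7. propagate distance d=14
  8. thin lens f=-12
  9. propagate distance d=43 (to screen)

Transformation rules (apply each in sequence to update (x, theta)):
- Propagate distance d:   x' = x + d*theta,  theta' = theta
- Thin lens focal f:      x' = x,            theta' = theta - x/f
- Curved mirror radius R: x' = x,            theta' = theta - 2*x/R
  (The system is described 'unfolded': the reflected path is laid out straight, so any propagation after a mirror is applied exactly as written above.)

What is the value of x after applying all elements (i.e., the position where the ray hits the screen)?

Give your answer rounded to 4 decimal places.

Initial: x=-2.0000 theta=-0.2000
After 1 (propagate distance d=32): x=-8.4000 theta=-0.2000
After 2 (thin lens f=55): x=-8.4000 theta=-13/275 (≈-0.0473)
After 3 (propagate distance d=31): x=-2713/275 (≈-9.8655) theta=-13/275 (≈-0.0473)
After 4 (thin lens f=33): x=-2713/275 (≈-9.8655) theta=2284/9075 (≈0.2517)
After 5 (propagate distance d=19): x=-46133/9075 (≈-5.0835) theta=2284/9075 (≈0.2517)
After 6 (thin lens f=50): x=-46133/9075 (≈-5.0835) theta=160333/453750 (≈0.3534)
After 7 (propagate distance d=14): x=-30994/226875 (≈-0.1366) theta=160333/453750 (≈0.3534)
After 8 (thin lens f=-12): x=-30994/226875 (≈-0.1366) theta=232751/680625 (≈0.3420)
After 9 (propagate distance d=43 (to screen)): x=9915311/680625 (≈14.5680) theta=232751/680625 (≈0.3420)
Rounded to 4 decimal places: x = 14.5680

Answer: 14.5680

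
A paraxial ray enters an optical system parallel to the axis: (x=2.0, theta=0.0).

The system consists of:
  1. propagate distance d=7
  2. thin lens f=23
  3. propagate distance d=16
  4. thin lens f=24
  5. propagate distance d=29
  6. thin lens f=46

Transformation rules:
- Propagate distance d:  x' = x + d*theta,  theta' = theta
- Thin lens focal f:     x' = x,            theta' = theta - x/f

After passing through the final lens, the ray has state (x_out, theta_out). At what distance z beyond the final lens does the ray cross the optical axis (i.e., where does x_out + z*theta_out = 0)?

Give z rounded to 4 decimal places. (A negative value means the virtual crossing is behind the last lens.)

Initial: x=2.0000 theta=0.0000
After 1 (propagate distance d=7): x=2.0000 theta=0.0000
After 2 (thin lens f=23): x=2.0000 theta=-2/23 (≈-0.0870)
After 3 (propagate distance d=16): x=14/23 (≈0.6087) theta=-2/23 (≈-0.0870)
After 4 (thin lens f=24): x=14/23 (≈0.6087) theta=-31/276 (≈-0.1123)
After 5 (propagate distance d=29): x=-731/276 (≈-2.6486) theta=-31/276 (≈-0.1123)
After 6 (thin lens f=46): x=-731/276 (≈-2.6486) theta=-695/12696 (≈-0.0547)
z_focus = -x_out/theta_out = -(-731/276)/(-695/12696) = -33626/695 ≈ -48.3827
Rounded to 4 decimal places: z = -48.3827

Answer: -48.3827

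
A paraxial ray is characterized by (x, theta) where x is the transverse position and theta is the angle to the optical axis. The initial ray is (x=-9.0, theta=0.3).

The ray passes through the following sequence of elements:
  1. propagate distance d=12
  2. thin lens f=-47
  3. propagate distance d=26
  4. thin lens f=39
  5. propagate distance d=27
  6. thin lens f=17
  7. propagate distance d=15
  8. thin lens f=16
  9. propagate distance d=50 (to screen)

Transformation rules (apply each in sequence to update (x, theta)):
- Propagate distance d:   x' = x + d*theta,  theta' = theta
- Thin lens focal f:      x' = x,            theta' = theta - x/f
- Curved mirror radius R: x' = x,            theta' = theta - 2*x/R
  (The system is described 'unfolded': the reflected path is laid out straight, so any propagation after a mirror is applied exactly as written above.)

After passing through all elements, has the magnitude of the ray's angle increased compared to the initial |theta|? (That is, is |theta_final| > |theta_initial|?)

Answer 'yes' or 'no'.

Answer: yes

Derivation:
Initial: x=-9.0000 theta=0.3000
After 1 (propagate distance d=12): x=-5.4000 theta=0.3000
After 2 (thin lens f=-47): x=-5.4000 theta=87/470 (≈0.1851)
After 3 (propagate distance d=26): x=-138/235 (≈-0.5872) theta=87/470 (≈0.1851)
After 4 (thin lens f=39): x=-138/235 (≈-0.5872) theta=1223/6110 (≈0.2002)
After 5 (propagate distance d=27): x=29433/6110 (≈4.8172) theta=1223/6110 (≈0.2002)
After 6 (thin lens f=17): x=29433/6110 (≈4.8172) theta=-4321/51935 (≈-0.0832)
After 7 (propagate distance d=15): x=370731/103870 (≈3.5692) theta=-4321/51935 (≈-0.0832)
After 8 (thin lens f=16): x=370731/103870 (≈3.5692) theta=-509003/1661920 (≈-0.3063)
After 9 (propagate distance d=50 (to screen)): x=-9759227/830960 (≈-11.7445) theta=-509003/1661920 (≈-0.3063)
|theta_initial|=0.3000 |theta_final|=509003/1661920 (≈0.3063) -> increased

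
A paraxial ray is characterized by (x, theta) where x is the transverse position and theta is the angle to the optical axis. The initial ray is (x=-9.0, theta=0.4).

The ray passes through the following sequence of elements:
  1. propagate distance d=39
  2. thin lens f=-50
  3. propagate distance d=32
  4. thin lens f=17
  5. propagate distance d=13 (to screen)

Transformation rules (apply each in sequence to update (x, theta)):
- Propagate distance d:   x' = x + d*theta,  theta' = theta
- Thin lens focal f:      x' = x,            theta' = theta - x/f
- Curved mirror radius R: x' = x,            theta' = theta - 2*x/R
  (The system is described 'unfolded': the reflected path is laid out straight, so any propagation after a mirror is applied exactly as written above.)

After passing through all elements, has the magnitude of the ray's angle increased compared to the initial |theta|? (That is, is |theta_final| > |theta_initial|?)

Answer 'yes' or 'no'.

Initial: x=-9.0000 theta=0.4000
After 1 (propagate distance d=39): x=6.6000 theta=0.4000
After 2 (thin lens f=-50): x=6.6000 theta=0.5320
After 3 (propagate distance d=32): x=23.6240 theta=0.5320
After 4 (thin lens f=17): x=23.6240 theta=-729/850 (≈-0.8576)
After 5 (propagate distance d=13 (to screen)): x=53017/4250 (≈12.4746) theta=-729/850 (≈-0.8576)
|theta_initial|=0.4000 |theta_final|=729/850 (≈0.8576) -> increased

Answer: yes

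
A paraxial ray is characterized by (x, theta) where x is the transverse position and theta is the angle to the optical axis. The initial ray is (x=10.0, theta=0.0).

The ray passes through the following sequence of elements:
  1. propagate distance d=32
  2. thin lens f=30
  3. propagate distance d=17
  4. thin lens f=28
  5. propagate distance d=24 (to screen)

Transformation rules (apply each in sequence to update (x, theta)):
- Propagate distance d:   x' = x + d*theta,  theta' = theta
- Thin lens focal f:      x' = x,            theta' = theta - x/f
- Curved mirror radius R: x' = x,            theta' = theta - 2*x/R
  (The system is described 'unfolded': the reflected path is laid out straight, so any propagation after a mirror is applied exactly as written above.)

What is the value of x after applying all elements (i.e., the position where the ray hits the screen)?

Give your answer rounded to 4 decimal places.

Initial: x=10.0000 theta=0.0000
After 1 (propagate distance d=32): x=10.0000 theta=0.0000
After 2 (thin lens f=30): x=10.0000 theta=-1/3 (≈-0.3333)
After 3 (propagate distance d=17): x=13/3 (≈4.3333) theta=-1/3 (≈-0.3333)
After 4 (thin lens f=28): x=13/3 (≈4.3333) theta=-41/84 (≈-0.4881)
After 5 (propagate distance d=24 (to screen)): x=-155/21 (≈-7.3810) theta=-41/84 (≈-0.4881)
Rounded to 4 decimal places: x = -7.3810

Answer: -7.3810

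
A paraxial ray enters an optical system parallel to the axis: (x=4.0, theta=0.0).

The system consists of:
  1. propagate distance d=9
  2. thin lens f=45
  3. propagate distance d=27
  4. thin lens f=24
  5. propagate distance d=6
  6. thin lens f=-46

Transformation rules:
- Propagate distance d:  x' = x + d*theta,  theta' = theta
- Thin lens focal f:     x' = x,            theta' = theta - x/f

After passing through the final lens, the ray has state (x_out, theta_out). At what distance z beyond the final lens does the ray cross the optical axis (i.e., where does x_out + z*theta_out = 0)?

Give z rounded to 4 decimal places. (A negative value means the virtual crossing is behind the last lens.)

Answer: 4.7260

Derivation:
Initial: x=4.0000 theta=0.0000
After 1 (propagate distance d=9): x=4.0000 theta=0.0000
After 2 (thin lens f=45): x=4.0000 theta=-4/45 (≈-0.0889)
After 3 (propagate distance d=27): x=1.6000 theta=-4/45 (≈-0.0889)
After 4 (thin lens f=24): x=1.6000 theta=-7/45 (≈-0.1556)
After 5 (propagate distance d=6): x=2/3 (≈0.6667) theta=-7/45 (≈-0.1556)
After 6 (thin lens f=-46): x=2/3 (≈0.6667) theta=-146/1035 (≈-0.1411)
z_focus = -x_out/theta_out = -(2/3)/(-146/1035) = 345/73 ≈ 4.7260
Rounded to 4 decimal places: z = 4.7260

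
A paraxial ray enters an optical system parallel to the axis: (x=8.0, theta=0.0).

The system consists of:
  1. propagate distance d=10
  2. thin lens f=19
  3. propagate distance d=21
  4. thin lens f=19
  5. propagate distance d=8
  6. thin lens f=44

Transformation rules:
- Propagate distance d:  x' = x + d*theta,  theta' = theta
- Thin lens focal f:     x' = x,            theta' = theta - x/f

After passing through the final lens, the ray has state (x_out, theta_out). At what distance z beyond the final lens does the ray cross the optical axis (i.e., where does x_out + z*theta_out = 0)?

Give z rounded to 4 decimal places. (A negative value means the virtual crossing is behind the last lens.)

Answer: -13.3380

Derivation:
Initial: x=8.0000 theta=0.0000
After 1 (propagate distance d=10): x=8.0000 theta=0.0000
After 2 (thin lens f=19): x=8.0000 theta=-8/19 (≈-0.4211)
After 3 (propagate distance d=21): x=-16/19 (≈-0.8421) theta=-8/19 (≈-0.4211)
After 4 (thin lens f=19): x=-16/19 (≈-0.8421) theta=-136/361 (≈-0.3767)
After 5 (propagate distance d=8): x=-1392/361 (≈-3.8560) theta=-136/361 (≈-0.3767)
After 6 (thin lens f=44): x=-1392/361 (≈-3.8560) theta=-1148/3971 (≈-0.2891)
z_focus = -x_out/theta_out = -(-1392/361)/(-1148/3971) = -3828/287 ≈ -13.3380
Rounded to 4 decimal places: z = -13.3380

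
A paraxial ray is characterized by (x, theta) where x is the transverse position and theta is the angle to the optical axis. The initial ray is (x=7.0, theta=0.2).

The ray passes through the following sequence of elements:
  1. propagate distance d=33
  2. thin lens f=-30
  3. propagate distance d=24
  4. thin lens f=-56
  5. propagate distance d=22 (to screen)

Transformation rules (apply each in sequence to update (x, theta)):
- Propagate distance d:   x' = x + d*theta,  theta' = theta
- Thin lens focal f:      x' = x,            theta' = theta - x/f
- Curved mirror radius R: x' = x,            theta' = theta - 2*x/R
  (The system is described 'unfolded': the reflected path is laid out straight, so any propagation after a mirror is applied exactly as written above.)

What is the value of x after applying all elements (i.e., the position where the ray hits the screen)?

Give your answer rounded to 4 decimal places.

Initial: x=7.0000 theta=0.2000
After 1 (propagate distance d=33): x=13.6000 theta=0.2000
After 2 (thin lens f=-30): x=13.6000 theta=49/75 (≈0.6533)
After 3 (propagate distance d=24): x=29.2800 theta=49/75 (≈0.6533)
After 4 (thin lens f=-56): x=29.2800 theta=247/210 (≈1.1762)
After 5 (propagate distance d=22 (to screen)): x=28957/525 (≈55.1562) theta=247/210 (≈1.1762)
Rounded to 4 decimal places: x = 55.1562

Answer: 55.1562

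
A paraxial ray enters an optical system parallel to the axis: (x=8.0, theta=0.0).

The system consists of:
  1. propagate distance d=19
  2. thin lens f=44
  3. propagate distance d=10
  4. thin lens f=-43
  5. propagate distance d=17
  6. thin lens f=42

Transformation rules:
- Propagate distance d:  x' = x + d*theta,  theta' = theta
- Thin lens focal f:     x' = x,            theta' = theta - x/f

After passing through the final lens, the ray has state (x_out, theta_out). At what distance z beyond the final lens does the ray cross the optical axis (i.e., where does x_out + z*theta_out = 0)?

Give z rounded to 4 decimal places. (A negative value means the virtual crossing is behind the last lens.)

Answer: 32.5892

Derivation:
Initial: x=8.0000 theta=0.0000
After 1 (propagate distance d=19): x=8.0000 theta=0.0000
After 2 (thin lens f=44): x=8.0000 theta=-2/11 (≈-0.1818)
After 3 (propagate distance d=10): x=68/11 (≈6.1818) theta=-2/11 (≈-0.1818)
After 4 (thin lens f=-43): x=68/11 (≈6.1818) theta=-18/473 (≈-0.0381)
After 5 (propagate distance d=17): x=238/43 (≈5.5349) theta=-18/473 (≈-0.0381)
After 6 (thin lens f=42): x=238/43 (≈5.5349) theta=-241/1419 (≈-0.1698)
z_focus = -x_out/theta_out = -(238/43)/(-241/1419) = 7854/241 ≈ 32.5892
Rounded to 4 decimal places: z = 32.5892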